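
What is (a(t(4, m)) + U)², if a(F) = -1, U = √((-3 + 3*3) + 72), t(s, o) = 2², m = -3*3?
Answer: (1 - √78)² ≈ 61.336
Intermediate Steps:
m = -9
t(s, o) = 4
U = √78 (U = √((-3 + 9) + 72) = √(6 + 72) = √78 ≈ 8.8318)
(a(t(4, m)) + U)² = (-1 + √78)²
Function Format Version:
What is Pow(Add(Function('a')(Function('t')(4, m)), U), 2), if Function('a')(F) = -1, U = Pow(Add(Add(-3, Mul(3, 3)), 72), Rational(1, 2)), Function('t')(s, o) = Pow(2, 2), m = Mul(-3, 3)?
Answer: Pow(Add(1, Mul(-1, Pow(78, Rational(1, 2)))), 2) ≈ 61.336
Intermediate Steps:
m = -9
Function('t')(s, o) = 4
U = Pow(78, Rational(1, 2)) (U = Pow(Add(Add(-3, 9), 72), Rational(1, 2)) = Pow(Add(6, 72), Rational(1, 2)) = Pow(78, Rational(1, 2)) ≈ 8.8318)
Pow(Add(Function('a')(Function('t')(4, m)), U), 2) = Pow(Add(-1, Pow(78, Rational(1, 2))), 2)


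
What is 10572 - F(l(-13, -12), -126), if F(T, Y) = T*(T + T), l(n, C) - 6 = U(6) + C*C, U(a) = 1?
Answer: -35030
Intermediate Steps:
l(n, C) = 7 + C² (l(n, C) = 6 + (1 + C*C) = 6 + (1 + C²) = 7 + C²)
F(T, Y) = 2*T² (F(T, Y) = T*(2*T) = 2*T²)
10572 - F(l(-13, -12), -126) = 10572 - 2*(7 + (-12)²)² = 10572 - 2*(7 + 144)² = 10572 - 2*151² = 10572 - 2*22801 = 10572 - 1*45602 = 10572 - 45602 = -35030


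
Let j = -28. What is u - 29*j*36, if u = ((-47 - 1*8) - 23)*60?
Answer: 24552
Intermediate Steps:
u = -4680 (u = ((-47 - 8) - 23)*60 = (-55 - 23)*60 = -78*60 = -4680)
u - 29*j*36 = -4680 - 29*(-28)*36 = -4680 + 812*36 = -4680 + 29232 = 24552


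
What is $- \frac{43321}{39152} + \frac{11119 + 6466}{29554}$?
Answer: $- \frac{295910457}{578549104} \approx -0.51147$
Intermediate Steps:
$- \frac{43321}{39152} + \frac{11119 + 6466}{29554} = \left(-43321\right) \frac{1}{39152} + 17585 \cdot \frac{1}{29554} = - \frac{43321}{39152} + \frac{17585}{29554} = - \frac{295910457}{578549104}$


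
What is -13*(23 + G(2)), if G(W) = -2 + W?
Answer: -299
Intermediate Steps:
-13*(23 + G(2)) = -13*(23 + (-2 + 2)) = -13*(23 + 0) = -13*23 = -299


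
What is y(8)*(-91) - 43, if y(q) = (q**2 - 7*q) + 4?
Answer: -1135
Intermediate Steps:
y(q) = 4 + q**2 - 7*q
y(8)*(-91) - 43 = (4 + 8**2 - 7*8)*(-91) - 43 = (4 + 64 - 56)*(-91) - 43 = 12*(-91) - 43 = -1092 - 43 = -1135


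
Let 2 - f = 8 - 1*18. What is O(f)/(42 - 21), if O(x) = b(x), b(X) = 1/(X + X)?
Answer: 1/504 ≈ 0.0019841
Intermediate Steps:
b(X) = 1/(2*X)
f = 12 (f = 2 - (8 - 1*18) = 2 - (8 - 18) = 2 - 1*(-10) = 2 + 10 = 12)
O(x) = 1/(2*x)
O(f)/(42 - 21) = ((½)/12)/(42 - 21) = ((½)*(1/12))/21 = (1/21)*(1/24) = 1/504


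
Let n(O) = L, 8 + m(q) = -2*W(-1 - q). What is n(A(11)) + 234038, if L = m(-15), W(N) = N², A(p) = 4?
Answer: 233638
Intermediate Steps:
m(q) = -8 - 2*(-1 - q)²
L = -400 (L = -8 - 2*(1 - 15)² = -8 - 2*(-14)² = -8 - 2*196 = -8 - 392 = -400)
n(O) = -400
n(A(11)) + 234038 = -400 + 234038 = 233638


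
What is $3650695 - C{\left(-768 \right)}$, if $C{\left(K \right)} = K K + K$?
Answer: $3061639$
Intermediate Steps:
$C{\left(K \right)} = K + K^{2}$ ($C{\left(K \right)} = K^{2} + K = K + K^{2}$)
$3650695 - C{\left(-768 \right)} = 3650695 - - 768 \left(1 - 768\right) = 3650695 - \left(-768\right) \left(-767\right) = 3650695 - 589056 = 3061639$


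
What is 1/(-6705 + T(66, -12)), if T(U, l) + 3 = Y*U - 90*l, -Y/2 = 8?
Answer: -1/6684 ≈ -0.00014961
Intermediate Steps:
Y = -16 (Y = -2*8 = -16)
T(U, l) = -3 - 90*l - 16*U (T(U, l) = -3 + (-16*U - 90*l) = -3 + (-90*l - 16*U) = -3 - 90*l - 16*U)
1/(-6705 + T(66, -12)) = 1/(-6705 + (-3 - 90*(-12) - 16*66)) = 1/(-6705 + (-3 + 1080 - 1056)) = 1/(-6705 + 21) = 1/(-6684) = -1/6684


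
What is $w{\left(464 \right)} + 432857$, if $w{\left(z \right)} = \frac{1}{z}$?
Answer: $\frac{200845649}{464} \approx 4.3286 \cdot 10^{5}$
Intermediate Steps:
$w{\left(464 \right)} + 432857 = \frac{1}{464} + 432857 = \frac{200845649}{464}$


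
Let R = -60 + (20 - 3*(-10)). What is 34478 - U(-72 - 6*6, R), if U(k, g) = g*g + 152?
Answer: 34226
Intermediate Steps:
R = -10 (R = -60 + (20 + 30) = -60 + 50 = -10)
U(k, g) = 152 + g² (U(k, g) = g² + 152 = 152 + g²)
34478 - U(-72 - 6*6, R) = 34478 - (152 + (-10)²) = 34478 - (152 + 100) = 34478 - 1*252 = 34478 - 252 = 34226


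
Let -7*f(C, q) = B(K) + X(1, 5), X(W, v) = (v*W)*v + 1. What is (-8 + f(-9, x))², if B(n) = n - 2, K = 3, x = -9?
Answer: 6889/49 ≈ 140.59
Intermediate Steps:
X(W, v) = 1 + W*v² (X(W, v) = (W*v)*v + 1 = W*v² + 1 = 1 + W*v²)
B(n) = -2 + n
f(C, q) = -27/7 (f(C, q) = -((-2 + 3) + (1 + 1*5²))/7 = -(1 + (1 + 1*25))/7 = -(1 + (1 + 25))/7 = -(1 + 26)/7 = -⅐*27 = -27/7)
(-8 + f(-9, x))² = (-8 - 27/7)² = (-83/7)² = 6889/49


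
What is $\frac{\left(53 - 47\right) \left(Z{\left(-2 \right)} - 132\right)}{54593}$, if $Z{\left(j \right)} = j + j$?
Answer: $- \frac{816}{54593} \approx -0.014947$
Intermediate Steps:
$Z{\left(j \right)} = 2 j$
$\frac{\left(53 - 47\right) \left(Z{\left(-2 \right)} - 132\right)}{54593} = \frac{\left(53 - 47\right) \left(2 \left(-2\right) - 132\right)}{54593} = \left(53 - 47\right) \left(-4 - 132\right) \frac{1}{54593} = 6 \left(-136\right) \frac{1}{54593} = \left(-816\right) \frac{1}{54593} = - \frac{816}{54593}$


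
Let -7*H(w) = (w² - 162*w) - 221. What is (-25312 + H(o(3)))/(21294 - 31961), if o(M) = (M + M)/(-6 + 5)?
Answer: 177971/74669 ≈ 2.3835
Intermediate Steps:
o(M) = -2*M (o(M) = (2*M)/(-1) = (2*M)*(-1) = -2*M)
H(w) = 221/7 - w²/7 + 162*w/7 (H(w) = -((w² - 162*w) - 221)/7 = -(-221 + w² - 162*w)/7 = 221/7 - w²/7 + 162*w/7)
(-25312 + H(o(3)))/(21294 - 31961) = (-25312 + (221/7 - (-2*3)²/7 + 162*(-2*3)/7))/(21294 - 31961) = (-25312 + (221/7 - ⅐*(-6)² + (162/7)*(-6)))/(-10667) = (-25312 + (221/7 - ⅐*36 - 972/7))*(-1/10667) = (-25312 + (221/7 - 36/7 - 972/7))*(-1/10667) = (-25312 - 787/7)*(-1/10667) = -177971/7*(-1/10667) = 177971/74669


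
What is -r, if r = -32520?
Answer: 32520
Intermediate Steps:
-r = -1*(-32520) = 32520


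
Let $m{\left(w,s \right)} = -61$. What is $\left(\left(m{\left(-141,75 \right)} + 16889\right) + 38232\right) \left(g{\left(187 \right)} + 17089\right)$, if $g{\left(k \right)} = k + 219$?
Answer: $963274700$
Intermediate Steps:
$g{\left(k \right)} = 219 + k$
$\left(\left(m{\left(-141,75 \right)} + 16889\right) + 38232\right) \left(g{\left(187 \right)} + 17089\right) = \left(\left(-61 + 16889\right) + 38232\right) \left(\left(219 + 187\right) + 17089\right) = \left(16828 + 38232\right) \left(406 + 17089\right) = 55060 \cdot 17495 = 963274700$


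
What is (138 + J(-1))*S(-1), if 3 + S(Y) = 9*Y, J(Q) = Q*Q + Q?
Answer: -1656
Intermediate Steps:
J(Q) = Q + Q² (J(Q) = Q² + Q = Q + Q²)
S(Y) = -3 + 9*Y
(138 + J(-1))*S(-1) = (138 - (1 - 1))*(-3 + 9*(-1)) = (138 - 1*0)*(-3 - 9) = (138 + 0)*(-12) = 138*(-12) = -1656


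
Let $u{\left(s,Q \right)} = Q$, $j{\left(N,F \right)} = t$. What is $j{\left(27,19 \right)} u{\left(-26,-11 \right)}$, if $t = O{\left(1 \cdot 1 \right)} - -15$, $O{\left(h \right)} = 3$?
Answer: $-198$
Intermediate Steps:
$t = 18$ ($t = 3 - -15 = 3 + 15 = 18$)
$j{\left(N,F \right)} = 18$
$j{\left(27,19 \right)} u{\left(-26,-11 \right)} = 18 \left(-11\right) = -198$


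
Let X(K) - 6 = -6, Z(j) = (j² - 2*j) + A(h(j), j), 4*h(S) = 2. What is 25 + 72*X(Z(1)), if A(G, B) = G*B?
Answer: 25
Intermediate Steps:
h(S) = ½ (h(S) = (¼)*2 = ½)
A(G, B) = B*G
Z(j) = j² - 3*j/2 (Z(j) = (j² - 2*j) + j*(½) = (j² - 2*j) + j/2 = j² - 3*j/2)
X(K) = 0 (X(K) = 6 - 6 = 0)
25 + 72*X(Z(1)) = 25 + 72*0 = 25 + 0 = 25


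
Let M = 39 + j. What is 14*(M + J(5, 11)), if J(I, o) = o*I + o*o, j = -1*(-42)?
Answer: 3598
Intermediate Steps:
j = 42
J(I, o) = o² + I*o (J(I, o) = I*o + o² = o² + I*o)
M = 81 (M = 39 + 42 = 81)
14*(M + J(5, 11)) = 14*(81 + 11*(5 + 11)) = 14*(81 + 11*16) = 14*(81 + 176) = 14*257 = 3598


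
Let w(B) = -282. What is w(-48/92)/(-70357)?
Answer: 282/70357 ≈ 0.0040081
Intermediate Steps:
w(-48/92)/(-70357) = -282/(-70357) = -282*(-1/70357) = 282/70357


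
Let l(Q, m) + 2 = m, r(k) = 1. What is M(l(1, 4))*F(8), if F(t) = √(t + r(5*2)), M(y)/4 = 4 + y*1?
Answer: 72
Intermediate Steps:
l(Q, m) = -2 + m
M(y) = 16 + 4*y (M(y) = 4*(4 + y*1) = 4*(4 + y) = 16 + 4*y)
F(t) = √(1 + t) (F(t) = √(t + 1) = √(1 + t))
M(l(1, 4))*F(8) = (16 + 4*(-2 + 4))*√(1 + 8) = (16 + 4*2)*√9 = (16 + 8)*3 = 24*3 = 72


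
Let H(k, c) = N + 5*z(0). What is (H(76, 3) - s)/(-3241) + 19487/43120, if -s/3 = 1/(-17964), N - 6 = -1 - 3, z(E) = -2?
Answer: 13580427757/29886946320 ≈ 0.45439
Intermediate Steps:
N = 2 (N = 6 + (-1 - 3) = 6 - 4 = 2)
H(k, c) = -8 (H(k, c) = 2 + 5*(-2) = 2 - 10 = -8)
s = 1/5988 (s = -3/(-17964) = -3*(-1/17964) = 1/5988 ≈ 0.00016700)
(H(76, 3) - s)/(-3241) + 19487/43120 = (-8 - 1*1/5988)/(-3241) + 19487/43120 = (-8 - 1/5988)*(-1/3241) + 19487*(1/43120) = -47905/5988*(-1/3241) + 19487/43120 = 47905/19407108 + 19487/43120 = 13580427757/29886946320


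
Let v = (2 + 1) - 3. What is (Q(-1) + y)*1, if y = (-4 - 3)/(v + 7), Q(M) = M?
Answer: -2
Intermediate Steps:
v = 0 (v = 3 - 3 = 0)
y = -1 (y = (-4 - 3)/(0 + 7) = -7/7 = -7*1/7 = -1)
(Q(-1) + y)*1 = (-1 - 1)*1 = -2*1 = -2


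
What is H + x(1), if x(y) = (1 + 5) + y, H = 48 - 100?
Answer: -45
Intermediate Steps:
H = -52
x(y) = 6 + y
H + x(1) = -52 + (6 + 1) = -52 + 7 = -45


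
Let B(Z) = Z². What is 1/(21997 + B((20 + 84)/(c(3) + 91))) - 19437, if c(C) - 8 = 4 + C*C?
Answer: -83804199701/4311581 ≈ -19437.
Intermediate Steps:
c(C) = 12 + C² (c(C) = 8 + (4 + C*C) = 8 + (4 + C²) = 12 + C²)
1/(21997 + B((20 + 84)/(c(3) + 91))) - 19437 = 1/(21997 + ((20 + 84)/((12 + 3²) + 91))²) - 19437 = 1/(21997 + (104/((12 + 9) + 91))²) - 19437 = 1/(21997 + (104/(21 + 91))²) - 19437 = 1/(21997 + (104/112)²) - 19437 = 1/(21997 + (104*(1/112))²) - 19437 = 1/(21997 + (13/14)²) - 19437 = 1/(21997 + 169/196) - 19437 = 1/(4311581/196) - 19437 = 196/4311581 - 19437 = -83804199701/4311581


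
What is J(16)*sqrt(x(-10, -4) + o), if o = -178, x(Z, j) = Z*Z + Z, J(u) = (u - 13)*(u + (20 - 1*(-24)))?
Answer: 360*I*sqrt(22) ≈ 1688.5*I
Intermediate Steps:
J(u) = (-13 + u)*(44 + u) (J(u) = (-13 + u)*(u + (20 + 24)) = (-13 + u)*(u + 44) = (-13 + u)*(44 + u))
x(Z, j) = Z + Z**2 (x(Z, j) = Z**2 + Z = Z + Z**2)
J(16)*sqrt(x(-10, -4) + o) = (-572 + 16**2 + 31*16)*sqrt(-10*(1 - 10) - 178) = (-572 + 256 + 496)*sqrt(-10*(-9) - 178) = 180*sqrt(90 - 178) = 180*sqrt(-88) = 180*(2*I*sqrt(22)) = 360*I*sqrt(22)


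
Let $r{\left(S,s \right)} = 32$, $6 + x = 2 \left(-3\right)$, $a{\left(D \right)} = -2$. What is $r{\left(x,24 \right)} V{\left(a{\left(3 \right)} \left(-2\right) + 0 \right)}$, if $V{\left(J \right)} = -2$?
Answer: $-64$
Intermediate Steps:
$x = -12$ ($x = -6 + 2 \left(-3\right) = -6 - 6 = -12$)
$r{\left(x,24 \right)} V{\left(a{\left(3 \right)} \left(-2\right) + 0 \right)} = 32 \left(-2\right) = -64$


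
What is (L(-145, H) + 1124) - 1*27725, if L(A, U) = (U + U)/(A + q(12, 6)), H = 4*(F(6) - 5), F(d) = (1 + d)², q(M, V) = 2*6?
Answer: -3538285/133 ≈ -26604.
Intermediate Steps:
q(M, V) = 12
H = 176 (H = 4*((1 + 6)² - 5) = 4*(7² - 5) = 4*(49 - 5) = 4*44 = 176)
L(A, U) = 2*U/(12 + A) (L(A, U) = (U + U)/(A + 12) = (2*U)/(12 + A) = 2*U/(12 + A))
(L(-145, H) + 1124) - 1*27725 = (2*176/(12 - 145) + 1124) - 1*27725 = (2*176/(-133) + 1124) - 27725 = (2*176*(-1/133) + 1124) - 27725 = (-352/133 + 1124) - 27725 = 149140/133 - 27725 = -3538285/133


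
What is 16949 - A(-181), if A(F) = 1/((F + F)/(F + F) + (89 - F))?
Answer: 4593178/271 ≈ 16949.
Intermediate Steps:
A(F) = 1/(90 - F) (A(F) = 1/((2*F)/((2*F)) + (89 - F)) = 1/((2*F)*(1/(2*F)) + (89 - F)) = 1/(1 + (89 - F)) = 1/(90 - F))
16949 - A(-181) = 16949 - (-1)/(-90 - 181) = 16949 - (-1)/(-271) = 16949 - (-1)*(-1)/271 = 16949 - 1*1/271 = 16949 - 1/271 = 4593178/271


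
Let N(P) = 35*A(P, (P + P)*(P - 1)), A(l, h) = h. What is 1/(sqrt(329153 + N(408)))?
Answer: sqrt(11953073)/11953073 ≈ 0.00028924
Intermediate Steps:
N(P) = 70*P*(-1 + P) (N(P) = 35*((P + P)*(P - 1)) = 35*((2*P)*(-1 + P)) = 35*(2*P*(-1 + P)) = 70*P*(-1 + P))
1/(sqrt(329153 + N(408))) = 1/(sqrt(329153 + 70*408*(-1 + 408))) = 1/(sqrt(329153 + 70*408*407)) = 1/(sqrt(329153 + 11623920)) = 1/(sqrt(11953073)) = sqrt(11953073)/11953073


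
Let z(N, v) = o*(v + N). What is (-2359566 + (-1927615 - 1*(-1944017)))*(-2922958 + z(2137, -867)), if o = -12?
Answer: 6884679778472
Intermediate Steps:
z(N, v) = -12*N - 12*v (z(N, v) = -12*(v + N) = -12*(N + v) = -12*N - 12*v)
(-2359566 + (-1927615 - 1*(-1944017)))*(-2922958 + z(2137, -867)) = (-2359566 + (-1927615 - 1*(-1944017)))*(-2922958 + (-12*2137 - 12*(-867))) = (-2359566 + (-1927615 + 1944017))*(-2922958 + (-25644 + 10404)) = (-2359566 + 16402)*(-2922958 - 15240) = -2343164*(-2938198) = 6884679778472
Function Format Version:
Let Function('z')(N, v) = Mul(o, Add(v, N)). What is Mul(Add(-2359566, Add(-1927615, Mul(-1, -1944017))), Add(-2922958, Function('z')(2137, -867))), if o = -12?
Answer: 6884679778472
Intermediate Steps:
Function('z')(N, v) = Add(Mul(-12, N), Mul(-12, v)) (Function('z')(N, v) = Mul(-12, Add(v, N)) = Mul(-12, Add(N, v)) = Add(Mul(-12, N), Mul(-12, v)))
Mul(Add(-2359566, Add(-1927615, Mul(-1, -1944017))), Add(-2922958, Function('z')(2137, -867))) = Mul(Add(-2359566, Add(-1927615, Mul(-1, -1944017))), Add(-2922958, Add(Mul(-12, 2137), Mul(-12, -867)))) = Mul(Add(-2359566, Add(-1927615, 1944017)), Add(-2922958, Add(-25644, 10404))) = Mul(Add(-2359566, 16402), Add(-2922958, -15240)) = Mul(-2343164, -2938198) = 6884679778472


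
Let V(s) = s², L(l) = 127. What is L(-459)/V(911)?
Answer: 127/829921 ≈ 0.00015303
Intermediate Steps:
L(-459)/V(911) = 127/(911²) = 127/829921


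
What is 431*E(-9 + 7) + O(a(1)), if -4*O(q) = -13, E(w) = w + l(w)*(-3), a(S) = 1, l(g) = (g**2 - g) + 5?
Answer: -60327/4 ≈ -15082.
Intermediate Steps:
l(g) = 5 + g**2 - g
E(w) = -15 - 3*w**2 + 4*w (E(w) = w + (5 + w**2 - w)*(-3) = w + (-15 - 3*w**2 + 3*w) = -15 - 3*w**2 + 4*w)
O(q) = 13/4 (O(q) = -1/4*(-13) = 13/4)
431*E(-9 + 7) + O(a(1)) = 431*(-15 - 3*(-9 + 7)**2 + 4*(-9 + 7)) + 13/4 = 431*(-15 - 3*(-2)**2 + 4*(-2)) + 13/4 = 431*(-15 - 3*4 - 8) + 13/4 = 431*(-15 - 12 - 8) + 13/4 = 431*(-35) + 13/4 = -15085 + 13/4 = -60327/4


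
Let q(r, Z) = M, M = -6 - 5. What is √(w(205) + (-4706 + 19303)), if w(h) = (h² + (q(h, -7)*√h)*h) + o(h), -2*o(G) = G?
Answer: √(226078 - 9020*√205)/2 ≈ 155.67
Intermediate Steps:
M = -11
q(r, Z) = -11
o(G) = -G/2
w(h) = h² - 11*h^(3/2) - h/2 (w(h) = (h² + (-11*√h)*h) - h/2 = (h² - 11*h^(3/2)) - h/2 = h² - 11*h^(3/2) - h/2)
√(w(205) + (-4706 + 19303)) = √((205² - 2255*√205 - ½*205) + (-4706 + 19303)) = √((42025 - 2255*√205 - 205/2) + 14597) = √((83845/2 - 2255*√205) + 14597) = √(113039/2 - 2255*√205)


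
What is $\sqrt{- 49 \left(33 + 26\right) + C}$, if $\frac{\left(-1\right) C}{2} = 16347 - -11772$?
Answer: $i \sqrt{59129} \approx 243.16 i$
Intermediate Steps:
$C = -56238$ ($C = - 2 \left(16347 - -11772\right) = - 2 \left(16347 + 11772\right) = \left(-2\right) 28119 = -56238$)
$\sqrt{- 49 \left(33 + 26\right) + C} = \sqrt{- 49 \left(33 + 26\right) - 56238} = \sqrt{\left(-49\right) 59 - 56238} = \sqrt{-2891 - 56238} = \sqrt{-59129} = i \sqrt{59129}$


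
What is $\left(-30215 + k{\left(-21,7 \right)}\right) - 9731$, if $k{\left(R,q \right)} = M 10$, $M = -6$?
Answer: $-40006$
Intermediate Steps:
$k{\left(R,q \right)} = -60$ ($k{\left(R,q \right)} = \left(-6\right) 10 = -60$)
$\left(-30215 + k{\left(-21,7 \right)}\right) - 9731 = \left(-30215 - 60\right) - 9731 = -30275 - 9731 = -40006$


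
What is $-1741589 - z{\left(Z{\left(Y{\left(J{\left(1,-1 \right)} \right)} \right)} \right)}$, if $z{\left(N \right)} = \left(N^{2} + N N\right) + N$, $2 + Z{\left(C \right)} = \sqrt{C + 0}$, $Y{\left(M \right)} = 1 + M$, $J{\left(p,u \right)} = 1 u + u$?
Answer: $-1741593 + 7 i \approx -1.7416 \cdot 10^{6} + 7.0 i$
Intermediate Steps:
$J{\left(p,u \right)} = 2 u$ ($J{\left(p,u \right)} = u + u = 2 u$)
$Z{\left(C \right)} = -2 + \sqrt{C}$ ($Z{\left(C \right)} = -2 + \sqrt{C + 0} = -2 + \sqrt{C}$)
$z{\left(N \right)} = N + 2 N^{2}$ ($z{\left(N \right)} = \left(N^{2} + N^{2}\right) + N = 2 N^{2} + N = N + 2 N^{2}$)
$-1741589 - z{\left(Z{\left(Y{\left(J{\left(1,-1 \right)} \right)} \right)} \right)} = -1741589 - \left(-2 + \sqrt{1 + 2 \left(-1\right)}\right) \left(1 + 2 \left(-2 + \sqrt{1 + 2 \left(-1\right)}\right)\right) = -1741589 - \left(-2 + \sqrt{1 - 2}\right) \left(1 + 2 \left(-2 + \sqrt{1 - 2}\right)\right) = -1741589 - \left(-2 + \sqrt{-1}\right) \left(1 + 2 \left(-2 + \sqrt{-1}\right)\right) = -1741589 - \left(-2 + i\right) \left(1 + 2 \left(-2 + i\right)\right) = -1741589 - \left(-2 + i\right) \left(1 - \left(4 - 2 i\right)\right) = -1741589 - \left(-2 + i\right) \left(-3 + 2 i\right) = -1741589 - \left(-3 + 2 i\right) \left(-2 + i\right)$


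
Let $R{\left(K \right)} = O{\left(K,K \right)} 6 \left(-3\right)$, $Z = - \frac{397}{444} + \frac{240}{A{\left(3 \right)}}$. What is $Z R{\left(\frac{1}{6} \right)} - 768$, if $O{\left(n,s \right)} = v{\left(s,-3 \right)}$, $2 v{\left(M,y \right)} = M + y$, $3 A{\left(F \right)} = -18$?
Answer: $- \frac{535997}{296} \approx -1810.8$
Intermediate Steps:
$A{\left(F \right)} = -6$ ($A{\left(F \right)} = \frac{1}{3} \left(-18\right) = -6$)
$v{\left(M,y \right)} = \frac{M}{2} + \frac{y}{2}$ ($v{\left(M,y \right)} = \frac{M + y}{2} = \frac{M}{2} + \frac{y}{2}$)
$O{\left(n,s \right)} = - \frac{3}{2} + \frac{s}{2}$ ($O{\left(n,s \right)} = \frac{s}{2} + \frac{1}{2} \left(-3\right) = \frac{s}{2} - \frac{3}{2} = - \frac{3}{2} + \frac{s}{2}$)
$Z = - \frac{18157}{444}$ ($Z = - \frac{397}{444} + \frac{240}{-6} = \left(-397\right) \frac{1}{444} + 240 \left(- \frac{1}{6}\right) = - \frac{397}{444} - 40 = - \frac{18157}{444} \approx -40.894$)
$R{\left(K \right)} = 27 - 9 K$ ($R{\left(K \right)} = \left(- \frac{3}{2} + \frac{K}{2}\right) 6 \left(-3\right) = \left(-9 + 3 K\right) \left(-3\right) = 27 - 9 K$)
$Z R{\left(\frac{1}{6} \right)} - 768 = - \frac{18157 \left(27 - \frac{9}{6}\right)}{444} - 768 = - \frac{18157 \left(27 - \frac{3}{2}\right)}{444} - 768 = \left(- \frac{18157}{444}\right) \frac{51}{2} - 768 = - \frac{308669}{296} - 768 = - \frac{535997}{296}$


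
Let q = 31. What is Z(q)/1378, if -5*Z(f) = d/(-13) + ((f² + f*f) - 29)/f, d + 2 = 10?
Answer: -24361/2776670 ≈ -0.0087735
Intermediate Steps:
d = 8 (d = -2 + 10 = 8)
Z(f) = 8/65 - (-29 + 2*f²)/(5*f) (Z(f) = -(8/(-13) + ((f² + f*f) - 29)/f)/5 = -(8*(-1/13) + ((f² + f²) - 29)/f)/5 = -(-8/13 + (2*f² - 29)/f)/5 = -(-8/13 + (-29 + 2*f²)/f)/5 = 8/65 - (-29 + 2*f²)/(5*f))
Z(q)/1378 = ((1/65)*(377 - 2*31*(-4 + 13*31))/31)/1378 = ((1/65)*(1/31)*(377 - 2*31*(-4 + 403)))*(1/1378) = ((1/65)*(1/31)*(377 - 2*31*399))*(1/1378) = ((1/65)*(1/31)*(377 - 24738))*(1/1378) = ((1/65)*(1/31)*(-24361))*(1/1378) = -24361/2015*1/1378 = -24361/2776670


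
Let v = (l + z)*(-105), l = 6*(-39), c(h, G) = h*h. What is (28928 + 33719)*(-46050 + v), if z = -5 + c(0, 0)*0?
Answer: -1312767885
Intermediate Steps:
c(h, G) = h²
l = -234
z = -5 (z = -5 + 0²*0 = -5 + 0*0 = -5 + 0 = -5)
v = 25095 (v = (-234 - 5)*(-105) = -239*(-105) = 25095)
(28928 + 33719)*(-46050 + v) = (28928 + 33719)*(-46050 + 25095) = 62647*(-20955) = -1312767885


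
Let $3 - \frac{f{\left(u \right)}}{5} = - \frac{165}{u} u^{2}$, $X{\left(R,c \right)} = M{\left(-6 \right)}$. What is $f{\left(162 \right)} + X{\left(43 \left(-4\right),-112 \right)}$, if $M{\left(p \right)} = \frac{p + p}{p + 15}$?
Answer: $\frac{400991}{3} \approx 1.3366 \cdot 10^{5}$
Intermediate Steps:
$M{\left(p \right)} = \frac{2 p}{15 + p}$
$X{\left(R,c \right)} = - \frac{4}{3}$ ($X{\left(R,c \right)} = 2 \left(-6\right) \frac{1}{15 - 6} = 2 \left(-6\right) \frac{1}{9} = - \frac{4}{3}$)
$f{\left(u \right)} = 15 + 825 u$ ($f{\left(u \right)} = 15 - 5 - \frac{165}{u} u^{2} = 15 - 5 \left(- 165 u\right) = 15 + 825 u$)
$f{\left(162 \right)} + X{\left(43 \left(-4\right),-112 \right)} = \left(15 + 825 \cdot 162\right) - \frac{4}{3} = \left(15 + 133650\right) - \frac{4}{3} = 133665 - \frac{4}{3} = \frac{400991}{3}$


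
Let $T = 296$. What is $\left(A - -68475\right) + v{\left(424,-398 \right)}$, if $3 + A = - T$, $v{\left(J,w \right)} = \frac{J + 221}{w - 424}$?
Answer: $\frac{18680009}{274} \approx 68175.0$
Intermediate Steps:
$v{\left(J,w \right)} = \frac{221 + J}{-424 + w}$
$A = -299$ ($A = -3 - 296 = -299$)
$\left(A - -68475\right) + v{\left(424,-398 \right)} = \left(-299 - -68475\right) + \frac{221 + 424}{-424 - 398} = \left(-299 + 68475\right) + \frac{1}{-822} \cdot 645 = 68176 - \frac{215}{274} = \frac{18680009}{274}$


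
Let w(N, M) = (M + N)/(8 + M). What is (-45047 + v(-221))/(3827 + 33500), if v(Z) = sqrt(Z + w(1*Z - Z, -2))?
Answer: -45047/37327 + 2*I*sqrt(498)/111981 ≈ -1.2068 + 0.00039857*I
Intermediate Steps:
w(N, M) = (M + N)/(8 + M)
v(Z) = sqrt(-1/3 + Z) (v(Z) = sqrt(Z + (-2 + (1*Z - Z))/(8 - 2)) = sqrt(Z + (-2 + (Z - Z))/6) = sqrt(Z + (-2 + 0)/6) = sqrt(Z + (1/6)*(-2)) = sqrt(Z - 1/3) = sqrt(-1/3 + Z))
(-45047 + v(-221))/(3827 + 33500) = (-45047 + sqrt(-3 + 9*(-221))/3)/(3827 + 33500) = (-45047 + sqrt(-3 - 1989)/3)/37327 = (-45047 + sqrt(-1992)/3)*(1/37327) = (-45047 + (2*I*sqrt(498))/3)*(1/37327) = (-45047 + 2*I*sqrt(498)/3)*(1/37327) = -45047/37327 + 2*I*sqrt(498)/111981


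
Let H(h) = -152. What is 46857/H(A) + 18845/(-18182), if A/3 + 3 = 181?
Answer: -427409207/1381832 ≈ -309.31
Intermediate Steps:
A = 534 (A = -9 + 3*181 = -9 + 543 = 534)
46857/H(A) + 18845/(-18182) = 46857/(-152) + 18845/(-18182) = 46857*(-1/152) + 18845*(-1/18182) = -46857/152 - 18845/18182 = -427409207/1381832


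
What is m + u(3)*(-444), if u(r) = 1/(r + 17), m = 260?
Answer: 1189/5 ≈ 237.80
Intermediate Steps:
u(r) = 1/(17 + r)
m + u(3)*(-444) = 260 - 444/(17 + 3) = 260 - 444/20 = 260 + (1/20)*(-444) = 260 - 111/5 = 1189/5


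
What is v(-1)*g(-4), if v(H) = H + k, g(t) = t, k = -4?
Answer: 20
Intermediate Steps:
v(H) = -4 + H (v(H) = H - 4 = -4 + H)
v(-1)*g(-4) = (-4 - 1)*(-4) = -5*(-4) = 20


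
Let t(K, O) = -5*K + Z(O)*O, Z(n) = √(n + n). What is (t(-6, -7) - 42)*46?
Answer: -552 - 322*I*√14 ≈ -552.0 - 1204.8*I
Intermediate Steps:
Z(n) = √2*√n (Z(n) = √(2*n) = √2*√n)
t(K, O) = -5*K + √2*O^(3/2) (t(K, O) = -5*K + (√2*√O)*O = -5*K + √2*O^(3/2))
(t(-6, -7) - 42)*46 = ((-5*(-6) + √2*(-7)^(3/2)) - 42)*46 = ((30 + √2*(-7*I*√7)) - 42)*46 = ((30 - 7*I*√14) - 42)*46 = (-12 - 7*I*√14)*46 = -552 - 322*I*√14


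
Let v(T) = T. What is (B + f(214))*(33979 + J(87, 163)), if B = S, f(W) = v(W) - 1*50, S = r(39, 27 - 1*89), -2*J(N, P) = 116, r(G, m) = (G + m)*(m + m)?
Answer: 102305736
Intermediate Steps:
r(G, m) = 2*m*(G + m) (r(G, m) = (G + m)*(2*m) = 2*m*(G + m))
J(N, P) = -58 (J(N, P) = -½*116 = -58)
S = 2852 (S = 2*(27 - 1*89)*(39 + (27 - 1*89)) = 2*(27 - 89)*(39 + (27 - 89)) = 2*(-62)*(39 - 62) = 2*(-62)*(-23) = 2852)
f(W) = -50 + W (f(W) = W - 1*50 = W - 50 = -50 + W)
B = 2852
(B + f(214))*(33979 + J(87, 163)) = (2852 + (-50 + 214))*(33979 - 58) = (2852 + 164)*33921 = 3016*33921 = 102305736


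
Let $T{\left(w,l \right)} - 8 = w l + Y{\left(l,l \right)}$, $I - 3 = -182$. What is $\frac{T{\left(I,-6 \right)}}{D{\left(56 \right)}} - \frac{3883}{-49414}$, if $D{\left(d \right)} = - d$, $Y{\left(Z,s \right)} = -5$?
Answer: $- \frac{26500715}{1383592} \approx -19.154$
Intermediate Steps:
$I = -179$ ($I = 3 - 182 = -179$)
$T{\left(w,l \right)} = 3 + l w$ ($T{\left(w,l \right)} = 8 + \left(w l - 5\right) = 8 + \left(l w - 5\right) = 8 + \left(-5 + l w\right) = 3 + l w$)
$\frac{T{\left(I,-6 \right)}}{D{\left(56 \right)}} - \frac{3883}{-49414} = \frac{3 - -1074}{\left(-1\right) 56} - \frac{3883}{-49414} = \frac{3 + 1074}{-56} - - \frac{3883}{49414} = 1077 \left(- \frac{1}{56}\right) + \frac{3883}{49414} = - \frac{1077}{56} + \frac{3883}{49414} = - \frac{26500715}{1383592}$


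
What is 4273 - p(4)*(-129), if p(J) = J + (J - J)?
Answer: 4789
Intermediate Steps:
p(J) = J (p(J) = J + 0 = J)
4273 - p(4)*(-129) = 4273 - 4*(-129) = 4273 - 1*(-516) = 4273 + 516 = 4789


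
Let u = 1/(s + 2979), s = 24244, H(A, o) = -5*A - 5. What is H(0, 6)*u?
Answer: -5/27223 ≈ -0.00018367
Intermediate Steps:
H(A, o) = -5 - 5*A
u = 1/27223 (u = 1/(24244 + 2979) = 1/27223 ≈ 3.6734e-5)
H(0, 6)*u = (-5 - 5*0)*(1/27223) = (-5 + 0)*(1/27223) = -5*1/27223 = -5/27223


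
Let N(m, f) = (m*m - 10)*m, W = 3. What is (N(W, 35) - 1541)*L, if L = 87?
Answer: -134328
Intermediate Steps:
N(m, f) = m*(-10 + m²) (N(m, f) = (m² - 10)*m = (-10 + m²)*m = m*(-10 + m²))
(N(W, 35) - 1541)*L = (3*(-10 + 3²) - 1541)*87 = (3*(-10 + 9) - 1541)*87 = (3*(-1) - 1541)*87 = (-3 - 1541)*87 = -1544*87 = -134328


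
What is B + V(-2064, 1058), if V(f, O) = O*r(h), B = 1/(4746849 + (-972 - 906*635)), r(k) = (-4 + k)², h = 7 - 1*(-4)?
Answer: 216210534415/4170567 ≈ 51842.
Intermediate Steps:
h = 11 (h = 7 + 4 = 11)
B = 1/4170567 (B = 1/(4746849 + (-972 - 575310)) = 1/(4746849 - 576282) = 1/4170567 ≈ 2.3978e-7)
V(f, O) = 49*O (V(f, O) = O*(-4 + 11)² = O*7² = O*49 = 49*O)
B + V(-2064, 1058) = 1/4170567 + 49*1058 = 1/4170567 + 51842 = 216210534415/4170567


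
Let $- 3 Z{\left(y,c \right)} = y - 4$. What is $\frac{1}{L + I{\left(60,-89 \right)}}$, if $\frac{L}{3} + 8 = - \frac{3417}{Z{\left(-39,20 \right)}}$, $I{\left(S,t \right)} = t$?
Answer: $- \frac{43}{35612} \approx -0.0012075$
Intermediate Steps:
$Z{\left(y,c \right)} = \frac{4}{3} - \frac{y}{3}$ ($Z{\left(y,c \right)} = - \frac{y - 4}{3} = - \frac{-4 + y}{3} = \frac{4}{3} - \frac{y}{3}$)
$L = - \frac{31785}{43}$ ($L = -24 + 3 \left(- \frac{3417}{\frac{4}{3} - -13}\right) = -24 + 3 \left(- \frac{3417}{\frac{4}{3} + 13}\right) = -24 + 3 \left(- \frac{3417}{\frac{43}{3}}\right) = -24 + 3 \left(\left(-3417\right) \frac{3}{43}\right) = -24 + 3 \left(- \frac{10251}{43}\right) = -24 - \frac{30753}{43} = - \frac{31785}{43} \approx -739.19$)
$\frac{1}{L + I{\left(60,-89 \right)}} = \frac{1}{- \frac{31785}{43} - 89} = \frac{1}{- \frac{35612}{43}} = - \frac{43}{35612}$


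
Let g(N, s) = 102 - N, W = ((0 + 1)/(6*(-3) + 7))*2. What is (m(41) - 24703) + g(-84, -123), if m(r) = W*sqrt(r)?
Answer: -24517 - 2*sqrt(41)/11 ≈ -24518.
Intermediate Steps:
W = -2/11 (W = (1/(-18 + 7))*2 = (1/(-11))*2 = (1*(-1/11))*2 = -1/11*2 = -2/11 ≈ -0.18182)
m(r) = -2*sqrt(r)/11
(m(41) - 24703) + g(-84, -123) = (-2*sqrt(41)/11 - 24703) + (102 - 1*(-84)) = (-24703 - 2*sqrt(41)/11) + (102 + 84) = (-24703 - 2*sqrt(41)/11) + 186 = -24517 - 2*sqrt(41)/11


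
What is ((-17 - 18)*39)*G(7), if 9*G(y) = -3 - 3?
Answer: 910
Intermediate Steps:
G(y) = -⅔ (G(y) = (-3 - 3)/9 = (⅑)*(-6) = -⅔)
((-17 - 18)*39)*G(7) = ((-17 - 18)*39)*(-⅔) = -35*39*(-⅔) = -1365*(-⅔) = 910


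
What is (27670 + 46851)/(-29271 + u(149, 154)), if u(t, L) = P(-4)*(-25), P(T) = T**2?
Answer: -74521/29671 ≈ -2.5116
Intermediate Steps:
u(t, L) = -400 (u(t, L) = (-4)**2*(-25) = 16*(-25) = -400)
(27670 + 46851)/(-29271 + u(149, 154)) = (27670 + 46851)/(-29271 - 400) = 74521/(-29671) = 74521*(-1/29671) = -74521/29671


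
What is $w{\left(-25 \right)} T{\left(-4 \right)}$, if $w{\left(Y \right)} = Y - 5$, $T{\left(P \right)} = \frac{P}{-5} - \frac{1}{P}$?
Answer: $- \frac{63}{2} \approx -31.5$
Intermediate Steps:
$T{\left(P \right)} = - \frac{1}{P} - \frac{P}{5}$ ($T{\left(P \right)} = P \left(- \frac{1}{5}\right) - \frac{1}{P} = - \frac{P}{5} - \frac{1}{P} = - \frac{1}{P} - \frac{P}{5}$)
$w{\left(Y \right)} = -5 + Y$
$w{\left(-25 \right)} T{\left(-4 \right)} = \left(-5 - 25\right) \left(- \frac{1}{-4} - - \frac{4}{5}\right) = - 30 \left(\left(-1\right) \left(- \frac{1}{4}\right) + \frac{4}{5}\right) = - 30 \left(\frac{1}{4} + \frac{4}{5}\right) = \left(-30\right) \frac{21}{20} = - \frac{63}{2}$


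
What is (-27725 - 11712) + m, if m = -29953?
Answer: -69390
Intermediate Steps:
(-27725 - 11712) + m = (-27725 - 11712) - 29953 = -39437 - 29953 = -69390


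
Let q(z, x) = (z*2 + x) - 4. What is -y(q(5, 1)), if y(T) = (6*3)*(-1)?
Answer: 18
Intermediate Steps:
q(z, x) = -4 + x + 2*z (q(z, x) = (2*z + x) - 4 = (x + 2*z) - 4 = -4 + x + 2*z)
y(T) = -18 (y(T) = 18*(-1) = -18)
-y(q(5, 1)) = -1*(-18) = 18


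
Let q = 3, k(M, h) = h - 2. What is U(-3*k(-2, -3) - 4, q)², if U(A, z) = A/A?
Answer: 1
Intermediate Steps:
k(M, h) = -2 + h
U(A, z) = 1
U(-3*k(-2, -3) - 4, q)² = 1² = 1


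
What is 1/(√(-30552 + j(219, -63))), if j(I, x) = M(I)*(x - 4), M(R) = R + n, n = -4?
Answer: -I*√44957/44957 ≈ -0.0047163*I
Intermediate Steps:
M(R) = -4 + R (M(R) = R - 4 = -4 + R)
j(I, x) = (-4 + I)*(-4 + x) (j(I, x) = (-4 + I)*(x - 4) = (-4 + I)*(-4 + x))
1/(√(-30552 + j(219, -63))) = 1/(√(-30552 + (-4 + 219)*(-4 - 63))) = 1/(√(-30552 + 215*(-67))) = 1/(√(-30552 - 14405)) = 1/(√(-44957)) = 1/(I*√44957) = -I*√44957/44957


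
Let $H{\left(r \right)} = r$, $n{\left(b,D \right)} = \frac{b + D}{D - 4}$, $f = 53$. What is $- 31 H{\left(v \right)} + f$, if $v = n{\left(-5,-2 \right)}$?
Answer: $\frac{101}{6} \approx 16.833$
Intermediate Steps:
$n{\left(b,D \right)} = \frac{D + b}{-4 + D}$
$v = \frac{7}{6}$ ($v = \frac{-2 - 5}{-4 - 2} = \frac{1}{-6} \left(-7\right) = \left(- \frac{1}{6}\right) \left(-7\right) = \frac{7}{6} \approx 1.1667$)
$- 31 H{\left(v \right)} + f = \left(-31\right) \frac{7}{6} + 53 = - \frac{217}{6} + 53 = \frac{101}{6}$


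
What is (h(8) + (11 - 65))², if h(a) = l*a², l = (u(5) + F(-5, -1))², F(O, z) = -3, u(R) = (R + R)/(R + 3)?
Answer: 20164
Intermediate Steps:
u(R) = 2*R/(3 + R) (u(R) = (2*R)/(3 + R) = 2*R/(3 + R))
l = 49/16 (l = (2*5/(3 + 5) - 3)² = (2*5/8 - 3)² = (2*5*(⅛) - 3)² = (5/4 - 3)² = (-7/4)² = 49/16 ≈ 3.0625)
h(a) = 49*a²/16
(h(8) + (11 - 65))² = ((49/16)*8² + (11 - 65))² = ((49/16)*64 - 54)² = (196 - 54)² = 142² = 20164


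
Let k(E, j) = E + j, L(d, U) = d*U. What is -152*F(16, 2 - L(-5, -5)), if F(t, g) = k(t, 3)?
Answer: -2888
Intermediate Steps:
L(d, U) = U*d
F(t, g) = 3 + t (F(t, g) = t + 3 = 3 + t)
-152*F(16, 2 - L(-5, -5)) = -152*(3 + 16) = -152*19 = -2888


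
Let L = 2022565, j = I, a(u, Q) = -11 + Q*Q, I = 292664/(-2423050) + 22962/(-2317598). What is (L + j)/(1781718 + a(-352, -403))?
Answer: 1419753525972047291/1364685794647291550 ≈ 1.0404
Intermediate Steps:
I = -183478893793/1403913958475 (I = 292664*(-1/2423050) + 22962*(-1/2317598) = -146332/1211525 - 11481/1158799 = -183478893793/1403913958475 ≈ -0.13069)
a(u, Q) = -11 + Q²
j = -183478893793/1403913958475 ≈ -0.13069
(L + j)/(1781718 + a(-352, -403)) = (2022565 - 183478893793/1403913958475)/(1781718 + (-11 + (-403)²)) = 2839507051944094582/(1403913958475*(1781718 + (-11 + 162409))) = 2839507051944094582/(1403913958475*(1781718 + 162398)) = (2839507051944094582/1403913958475)/1944116 = (2839507051944094582/1403913958475)*(1/1944116) = 1419753525972047291/1364685794647291550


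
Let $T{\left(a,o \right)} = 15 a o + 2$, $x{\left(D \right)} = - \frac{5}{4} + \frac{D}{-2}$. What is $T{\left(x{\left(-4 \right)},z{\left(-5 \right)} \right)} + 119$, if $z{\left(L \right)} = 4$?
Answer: $166$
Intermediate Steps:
$x{\left(D \right)} = - \frac{5}{4} - \frac{D}{2}$ ($x{\left(D \right)} = \left(-5\right) \frac{1}{4} + D \left(- \frac{1}{2}\right) = - \frac{5}{4} - \frac{D}{2}$)
$T{\left(a,o \right)} = 2 + 15 a o$ ($T{\left(a,o \right)} = 15 a o + 2 = 2 + 15 a o$)
$T{\left(x{\left(-4 \right)},z{\left(-5 \right)} \right)} + 119 = \left(2 + 15 \left(- \frac{5}{4} - -2\right) 4\right) + 119 = \left(2 + 15 \left(- \frac{5}{4} + 2\right) 4\right) + 119 = \left(2 + 15 \cdot \frac{3}{4} \cdot 4\right) + 119 = \left(2 + 45\right) + 119 = 47 + 119 = 166$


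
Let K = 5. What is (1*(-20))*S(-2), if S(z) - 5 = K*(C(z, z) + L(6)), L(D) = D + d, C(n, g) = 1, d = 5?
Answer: -1300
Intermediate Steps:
L(D) = 5 + D (L(D) = D + 5 = 5 + D)
S(z) = 65 (S(z) = 5 + 5*(1 + (5 + 6)) = 5 + 5*(1 + 11) = 5 + 5*12 = 5 + 60 = 65)
(1*(-20))*S(-2) = (1*(-20))*65 = -20*65 = -1300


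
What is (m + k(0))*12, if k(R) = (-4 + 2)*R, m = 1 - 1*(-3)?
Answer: 48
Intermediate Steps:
m = 4 (m = 1 + 3 = 4)
k(R) = -2*R
(m + k(0))*12 = (4 - 2*0)*12 = (4 + 0)*12 = 4*12 = 48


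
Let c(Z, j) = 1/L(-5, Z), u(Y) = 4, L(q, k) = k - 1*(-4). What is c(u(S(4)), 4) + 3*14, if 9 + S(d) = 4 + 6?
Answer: 337/8 ≈ 42.125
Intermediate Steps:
L(q, k) = 4 + k (L(q, k) = k + 4 = 4 + k)
S(d) = 1 (S(d) = -9 + (4 + 6) = -9 + 10 = 1)
c(Z, j) = 1/(4 + Z)
c(u(S(4)), 4) + 3*14 = 1/(4 + 4) + 3*14 = 1/8 + 42 = 337/8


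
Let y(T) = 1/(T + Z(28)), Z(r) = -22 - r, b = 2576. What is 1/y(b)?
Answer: 2526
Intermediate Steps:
y(T) = 1/(-50 + T) (y(T) = 1/(T + (-22 - 1*28)) = 1/(T + (-22 - 28)) = 1/(T - 50) = 1/(-50 + T))
1/y(b) = 1/(1/(-50 + 2576)) = 1/(1/2526) = 2526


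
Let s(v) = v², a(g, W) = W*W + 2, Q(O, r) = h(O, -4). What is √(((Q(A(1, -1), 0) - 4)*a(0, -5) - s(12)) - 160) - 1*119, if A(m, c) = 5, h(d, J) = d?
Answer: -119 + I*√277 ≈ -119.0 + 16.643*I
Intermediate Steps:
Q(O, r) = O
a(g, W) = 2 + W² (a(g, W) = W² + 2 = 2 + W²)
√(((Q(A(1, -1), 0) - 4)*a(0, -5) - s(12)) - 160) - 1*119 = √(((5 - 4)*(2 + (-5)²) - 1*12²) - 160) - 1*119 = √((1*(2 + 25) - 1*144) - 160) - 119 = √((1*27 - 144) - 160) - 119 = √((27 - 144) - 160) - 119 = √(-117 - 160) - 119 = √(-277) - 119 = I*√277 - 119 = -119 + I*√277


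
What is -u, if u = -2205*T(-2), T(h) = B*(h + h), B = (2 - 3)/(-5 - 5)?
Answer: -882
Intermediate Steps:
B = 1/10 (B = -1/(-10) = -1*(-1/10) = 1/10 ≈ 0.10000)
T(h) = h/5 (T(h) = (h + h)/10 = (2*h)/10 = h/5)
u = 882 (u = -441*(-2) = -2205*(-2/5) = 882)
-u = -1*882 = -882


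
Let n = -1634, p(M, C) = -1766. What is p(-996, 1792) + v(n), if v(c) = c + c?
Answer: -5034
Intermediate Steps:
v(c) = 2*c
p(-996, 1792) + v(n) = -1766 + 2*(-1634) = -1766 - 3268 = -5034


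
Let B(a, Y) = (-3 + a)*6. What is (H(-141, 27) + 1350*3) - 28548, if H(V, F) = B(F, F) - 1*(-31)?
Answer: -24323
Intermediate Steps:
B(a, Y) = -18 + 6*a
H(V, F) = 13 + 6*F (H(V, F) = (-18 + 6*F) - 1*(-31) = (-18 + 6*F) + 31 = 13 + 6*F)
(H(-141, 27) + 1350*3) - 28548 = ((13 + 6*27) + 1350*3) - 28548 = ((13 + 162) + 4050) - 28548 = (175 + 4050) - 28548 = 4225 - 28548 = -24323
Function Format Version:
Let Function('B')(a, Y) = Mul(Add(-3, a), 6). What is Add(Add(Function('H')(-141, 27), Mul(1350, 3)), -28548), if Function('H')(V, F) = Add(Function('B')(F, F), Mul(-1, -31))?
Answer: -24323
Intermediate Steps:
Function('B')(a, Y) = Add(-18, Mul(6, a))
Function('H')(V, F) = Add(13, Mul(6, F)) (Function('H')(V, F) = Add(Add(-18, Mul(6, F)), Mul(-1, -31)) = Add(Add(-18, Mul(6, F)), 31) = Add(13, Mul(6, F)))
Add(Add(Function('H')(-141, 27), Mul(1350, 3)), -28548) = Add(Add(Add(13, Mul(6, 27)), Mul(1350, 3)), -28548) = Add(Add(Add(13, 162), 4050), -28548) = Add(Add(175, 4050), -28548) = Add(4225, -28548) = -24323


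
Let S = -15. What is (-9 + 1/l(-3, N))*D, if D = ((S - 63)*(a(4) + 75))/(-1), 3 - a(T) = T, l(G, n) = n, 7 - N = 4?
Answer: -50024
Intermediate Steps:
N = 3 (N = 7 - 1*4 = 7 - 4 = 3)
a(T) = 3 - T
D = 5772 (D = ((-15 - 63)*((3 - 1*4) + 75))/(-1) = -78*((3 - 4) + 75)*(-1) = -78*(-1 + 75)*(-1) = -78*74*(-1) = -5772*(-1) = 5772)
(-9 + 1/l(-3, N))*D = (-9 + 1/3)*5772 = -26/3*5772 = -50024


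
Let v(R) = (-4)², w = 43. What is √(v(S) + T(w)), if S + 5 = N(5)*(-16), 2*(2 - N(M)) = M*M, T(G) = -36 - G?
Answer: 3*I*√7 ≈ 7.9373*I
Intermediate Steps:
N(M) = 2 - M²/2 (N(M) = 2 - M*M/2 = 2 - M²/2)
S = 163 (S = -5 + (2 - ½*5²)*(-16) = -5 + (2 - ½*25)*(-16) = -5 + (2 - 25/2)*(-16) = -5 - 21/2*(-16) = -5 + 168 = 163)
v(R) = 16
√(v(S) + T(w)) = √(16 + (-36 - 1*43)) = √(16 + (-36 - 43)) = √(16 - 79) = √(-63) = 3*I*√7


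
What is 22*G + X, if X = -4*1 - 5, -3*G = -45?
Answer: 321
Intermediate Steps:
G = 15 (G = -1/3*(-45) = 15)
X = -9 (X = -4 - 5 = -9)
22*G + X = 22*15 - 9 = 330 - 9 = 321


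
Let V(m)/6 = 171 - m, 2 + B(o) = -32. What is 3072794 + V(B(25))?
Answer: 3074024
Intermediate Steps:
B(o) = -34 (B(o) = -2 - 32 = -34)
V(m) = 1026 - 6*m (V(m) = 6*(171 - m) = 1026 - 6*m)
3072794 + V(B(25)) = 3072794 + (1026 - 6*(-34)) = 3072794 + (1026 + 204) = 3072794 + 1230 = 3074024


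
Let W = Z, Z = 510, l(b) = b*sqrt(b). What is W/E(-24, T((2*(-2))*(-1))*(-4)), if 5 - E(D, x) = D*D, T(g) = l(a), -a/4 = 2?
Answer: -510/571 ≈ -0.89317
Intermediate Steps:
a = -8 (a = -4*2 = -8)
l(b) = b**(3/2)
T(g) = -16*I*sqrt(2) (T(g) = (-8)**(3/2) = -16*I*sqrt(2))
E(D, x) = 5 - D**2 (E(D, x) = 5 - D*D = 5 - D**2)
W = 510
W/E(-24, T((2*(-2))*(-1))*(-4)) = 510/(5 - 1*(-24)**2) = 510/(5 - 1*576) = 510/(5 - 576) = 510/(-571) = 510*(-1/571) = -510/571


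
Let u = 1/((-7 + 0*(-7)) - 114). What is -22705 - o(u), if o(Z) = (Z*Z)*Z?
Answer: -40223292504/1771561 ≈ -22705.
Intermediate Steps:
u = -1/121 (u = 1/((-7 + 0) - 114) = 1/(-7 - 114) = 1/(-121) = -1/121 ≈ -0.0082645)
o(Z) = Z**3 (o(Z) = Z**2*Z = Z**3)
-22705 - o(u) = -22705 - (-1/121)**3 = -22705 - 1*(-1/1771561) = -22705 + 1/1771561 = -40223292504/1771561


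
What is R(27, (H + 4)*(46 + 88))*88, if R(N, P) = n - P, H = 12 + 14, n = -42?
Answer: -357456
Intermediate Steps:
H = 26
R(N, P) = -42 - P
R(27, (H + 4)*(46 + 88))*88 = (-42 - (26 + 4)*(46 + 88))*88 = (-42 - 30*134)*88 = (-42 - 1*4020)*88 = (-42 - 4020)*88 = -4062*88 = -357456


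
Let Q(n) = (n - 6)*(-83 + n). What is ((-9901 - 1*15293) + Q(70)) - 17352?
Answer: -43378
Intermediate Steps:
Q(n) = (-83 + n)*(-6 + n) (Q(n) = (-6 + n)*(-83 + n) = (-83 + n)*(-6 + n))
((-9901 - 1*15293) + Q(70)) - 17352 = ((-9901 - 1*15293) + (498 + 70² - 89*70)) - 17352 = ((-9901 - 15293) + (498 + 4900 - 6230)) - 17352 = (-25194 - 832) - 17352 = -26026 - 17352 = -43378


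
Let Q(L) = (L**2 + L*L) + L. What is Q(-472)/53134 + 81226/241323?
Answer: 55863882146/6411228141 ≈ 8.7134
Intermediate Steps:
Q(L) = L + 2*L**2 (Q(L) = (L**2 + L**2) + L = 2*L**2 + L = L + 2*L**2)
Q(-472)/53134 + 81226/241323 = -472*(1 + 2*(-472))/53134 + 81226/241323 = -472*(1 - 944)*(1/53134) + 81226*(1/241323) = -472*(-943)*(1/53134) + 81226/241323 = 445096*(1/53134) + 81226/241323 = 222548/26567 + 81226/241323 = 55863882146/6411228141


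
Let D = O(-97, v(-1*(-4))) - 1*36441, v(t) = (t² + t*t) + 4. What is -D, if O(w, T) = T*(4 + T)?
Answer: 35001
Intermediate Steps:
v(t) = 4 + 2*t² (v(t) = (t² + t²) + 4 = 2*t² + 4 = 4 + 2*t²)
D = -35001 (D = (4 + 2*(-1*(-4))²)*(4 + (4 + 2*(-1*(-4))²)) - 1*36441 = (4 + 2*4²)*(4 + (4 + 2*4²)) - 36441 = (4 + 2*16)*(4 + (4 + 2*16)) - 36441 = (4 + 32)*(4 + (4 + 32)) - 36441 = 36*(4 + 36) - 36441 = 36*40 - 36441 = 1440 - 36441 = -35001)
-D = -1*(-35001) = 35001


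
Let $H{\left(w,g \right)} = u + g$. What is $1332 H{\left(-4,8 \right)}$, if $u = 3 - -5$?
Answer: $21312$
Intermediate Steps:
$u = 8$ ($u = 3 + 5 = 8$)
$H{\left(w,g \right)} = 8 + g$
$1332 H{\left(-4,8 \right)} = 1332 \left(8 + 8\right) = 1332 \cdot 16 = 21312$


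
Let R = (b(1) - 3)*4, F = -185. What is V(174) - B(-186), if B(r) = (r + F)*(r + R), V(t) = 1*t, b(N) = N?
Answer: -71800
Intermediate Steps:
V(t) = t
R = -8 (R = (1 - 3)*4 = -2*4 = -8)
B(r) = (-185 + r)*(-8 + r) (B(r) = (r - 185)*(r - 8) = (-185 + r)*(-8 + r))
V(174) - B(-186) = 174 - (1480 + (-186)**2 - 193*(-186)) = 174 - (1480 + 34596 + 35898) = 174 - 1*71974 = 174 - 71974 = -71800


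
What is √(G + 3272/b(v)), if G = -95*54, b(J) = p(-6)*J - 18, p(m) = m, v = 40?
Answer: I*√85579374/129 ≈ 71.713*I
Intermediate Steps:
b(J) = -18 - 6*J (b(J) = -6*J - 18 = -18 - 6*J)
G = -5130
√(G + 3272/b(v)) = √(-5130 + 3272/(-18 - 6*40)) = √(-5130 + 3272/(-18 - 240)) = √(-5130 + 3272/(-258)) = √(-5130 + 3272*(-1/258)) = √(-5130 - 1636/129) = √(-663406/129) = I*√85579374/129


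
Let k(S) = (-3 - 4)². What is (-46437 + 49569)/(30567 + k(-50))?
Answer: 783/7654 ≈ 0.10230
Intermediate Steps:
k(S) = 49 (k(S) = (-7)² = 49)
(-46437 + 49569)/(30567 + k(-50)) = (-46437 + 49569)/(30567 + 49) = 3132/30616 = 3132*(1/30616) = 783/7654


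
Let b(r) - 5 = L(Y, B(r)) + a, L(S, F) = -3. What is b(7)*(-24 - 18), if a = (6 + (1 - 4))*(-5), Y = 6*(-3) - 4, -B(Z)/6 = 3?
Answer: 546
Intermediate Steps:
B(Z) = -18 (B(Z) = -6*3 = -18)
Y = -22 (Y = -18 - 4 = -22)
a = -15 (a = (6 - 3)*(-5) = 3*(-5) = -15)
b(r) = -13 (b(r) = 5 + (-3 - 15) = 5 - 18 = -13)
b(7)*(-24 - 18) = -13*(-24 - 18) = -13*(-42) = 546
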